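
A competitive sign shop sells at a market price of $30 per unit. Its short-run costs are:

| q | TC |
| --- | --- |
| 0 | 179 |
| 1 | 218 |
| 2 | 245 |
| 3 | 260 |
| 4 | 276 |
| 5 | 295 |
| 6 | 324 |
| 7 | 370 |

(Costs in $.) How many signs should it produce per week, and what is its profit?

Compute π = P·q − TC at each output: q=0: -179; q=1: -188; q=2: -185; q=3: -170; q=4: -156; q=5: -145; q=6: -144; q=7: -160.
Profit is maximized at q = 6. AVC there is 145/6 = $24.17 ≤ P, so producing beats shutting down (which would give -$179).

q = 6; profit = -$144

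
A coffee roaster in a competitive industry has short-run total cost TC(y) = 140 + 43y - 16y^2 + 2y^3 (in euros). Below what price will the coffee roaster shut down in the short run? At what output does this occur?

The firm shuts down when price falls below the minimum of average variable cost. AVC = VC/y = 43 - 16y + 2y^2.
At the minimum of AVC, MC = AVC. MC = 43 - 32y + 6y^2; setting MC = AVC gives 4y^2 - 16y = 0, so y = 4. min AVC = 11.
So the shutdown price is €11.

€11 per unit, at y = 4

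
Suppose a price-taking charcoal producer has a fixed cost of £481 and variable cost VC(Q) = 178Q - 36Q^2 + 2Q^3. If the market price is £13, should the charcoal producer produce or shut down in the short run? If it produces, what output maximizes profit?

Shut down

Strip out fixed cost: VC = 178Q - 36Q^2 + 2Q^3. Then AVC = 178 - 36Q + 2Q^2 and MC = 178 - 72Q + 6Q^2.
AVC hits its minimum where MC = AVC, at Q = 9, giving min AVC = 178 - 36·9 + 2·9^2 = £16.
Since P = £13 < min AVC = £16, price fails to cover variable cost at any output.
Shutting down limits the loss to fixed cost, £481.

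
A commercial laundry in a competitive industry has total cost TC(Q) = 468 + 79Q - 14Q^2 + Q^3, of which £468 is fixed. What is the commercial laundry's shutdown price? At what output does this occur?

£30 per unit, at Q = 7

Short-run supply begins at min AVC. From VC = 79Q - 14Q^2 + Q^3, AVC = 79 - 14Q + Q^2.
dAVC/dQ = -14 + 2Q = 0 gives Q = 7. min AVC = 79 - 14·7 + 7^2 = 30.
The firm shuts down for any P below £30.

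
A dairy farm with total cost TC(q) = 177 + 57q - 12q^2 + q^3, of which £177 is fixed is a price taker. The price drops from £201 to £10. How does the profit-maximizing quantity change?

Output falls from 12 to 0 (the firm shuts down)

AVC = 57 - 12q + q^2, minimized at q = 6 where min AVC = £21. MC = 57 - 24q + 3q^2.
At P = £201 ≥ min AVC, set P = MC on the rising branch: q = 12.
At P = £10 < min AVC = £21, price no longer covers variable cost at any output, so the firm shuts down: q = 0.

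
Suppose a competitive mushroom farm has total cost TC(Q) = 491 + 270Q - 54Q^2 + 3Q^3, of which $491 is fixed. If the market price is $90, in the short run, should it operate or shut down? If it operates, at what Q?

Produce at Q = 10

Strip out fixed cost: VC = 270Q - 54Q^2 + 3Q^3. Then AVC = 270 - 54Q + 3Q^2 and MC = 270 - 108Q + 9Q^2.
AVC is minimized where dAVC/dQ = -54 + 6Q = 0, at Q = 9; min AVC = 270 - 54·9 + 3·9^2 = $27.
Since P = $90 ≥ min AVC = $27, price covers variable cost and the firm should produce.
Set P = MC: 90 = 270 - 108Q + 9Q^2 → 180 - 108Q + 9Q^2 = 0. The roots are Q = 2 and Q = 10; the profit-maximizing output is on the rising part of MC, so Q* = 10.
Check: AVC at Q = 10 is $30 ≤ P, so revenue covers variable cost.
Profit = P·Q − TC = 90·10 − 791 = $109.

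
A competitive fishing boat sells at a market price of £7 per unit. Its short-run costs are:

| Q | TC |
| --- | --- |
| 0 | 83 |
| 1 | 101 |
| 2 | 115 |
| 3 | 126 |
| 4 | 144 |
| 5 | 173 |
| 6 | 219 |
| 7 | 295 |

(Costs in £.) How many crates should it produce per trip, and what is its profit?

Compute π = P·Q − TC at each output: Q=0: -83; Q=1: -94; Q=2: -101; Q=3: -105; Q=4: -116; Q=5: -138; Q=6: -177; Q=7: -246.
Profit is highest at Q = 0. Equivalently, the lowest AVC in the table is 43/3 ≈ £14.33 at Q = 3, and P = £7 falls below it — price never covers variable cost, so the firm shuts down and loses only its fixed cost.

Q = 0 (shut down); profit = -£83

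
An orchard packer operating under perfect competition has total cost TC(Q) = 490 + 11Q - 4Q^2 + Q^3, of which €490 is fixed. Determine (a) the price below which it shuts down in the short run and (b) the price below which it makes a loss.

Shutdown price = €7; break-even price = €102

Shutdown price = min AVC. AVC = 11 - 4Q + Q^2, with vertex at Q = 2 and minimum €7.
ATC = 490/Q + 11 - 4Q + Q^2. Setting dATC/dQ = −490/Q^2 − 4 + 2Q = 0 gives Q = 7 (since 2·7^3 − 4·7^2 = 490).
min ATC = 490/7 + 11 − 4·7 + 7^2 = €102. That is the break-even price.
For €7 ≤ P < €102 the firm produces at a loss; below €7 it shuts down.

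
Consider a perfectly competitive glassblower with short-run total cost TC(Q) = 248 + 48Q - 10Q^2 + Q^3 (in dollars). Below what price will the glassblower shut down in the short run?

Short-run supply begins at min AVC. From VC = 48Q - 10Q^2 + Q^3, AVC = 48 - 10Q + Q^2.
dAVC/dQ = -10 + 2Q = 0 gives Q = 5. min AVC = 48 - 10·5 + 5^2 = 23.
For P < $23 the firm produces nothing.

$23 per unit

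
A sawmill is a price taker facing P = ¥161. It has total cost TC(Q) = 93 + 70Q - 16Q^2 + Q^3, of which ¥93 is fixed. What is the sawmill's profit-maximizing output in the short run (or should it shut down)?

From TC, MC = TC'(Q) = 70 - 32Q + 3Q^2 and AVC = VC/Q = 70 - 16Q + Q^2.
The AVC parabola has its vertex at Q = 16/2 = 8, where AVC = 70 - 16·8 + 8^2 = ¥6.
P = ¥161 exceeds min AVC = ¥6, so the firm stays open.
Solving P = MC: -91 - 32Q + 3Q^2 = 0 ⇒ Q = -7/3 or 13. On the upward-sloping branch, Q* = 13.
Check: AVC at Q = 13 is ¥31 ≤ P, so revenue covers variable cost.
Profit = P·Q − TC = 161·13 − 496 = ¥1597.

Produce at Q = 13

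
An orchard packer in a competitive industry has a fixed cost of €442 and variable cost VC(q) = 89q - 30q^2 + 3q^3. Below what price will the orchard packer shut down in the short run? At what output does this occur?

The shutdown price is the minimum of AVC. VC = 89q - 30q^2 + 3q^3, so AVC = 89 - 30q + 3q^2.
dAVC/dq = -30 + 6q = 0 gives q = 5. min AVC = 89 - 30·5 + 3·5^2 = 14.
So the shutdown price is €14.

€14 per unit, at q = 5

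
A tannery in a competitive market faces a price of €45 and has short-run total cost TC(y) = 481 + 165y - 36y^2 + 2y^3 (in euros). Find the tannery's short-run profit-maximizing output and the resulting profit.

AVC = 165 - 36y + 2y^2; min AVC = €3 at y = 9. Since P = €45 ≥ min AVC, the firm produces.
MC = 165 - 72y + 6y^2. Setting P = MC and taking the root on the rising branch gives y* = 10.
TR = 45·10 = 450. TC = 481 + 50 = 531. Profit = 450 − 531 = -€81.
That loss of €81 beats the €481 the firm would lose by shutting down; producing recovers €400 of fixed cost.

Profit = -€81 at y = 10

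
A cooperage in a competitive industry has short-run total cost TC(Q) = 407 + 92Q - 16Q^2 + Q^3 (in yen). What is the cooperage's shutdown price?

The firm shuts down when price falls below the minimum of average variable cost. AVC = VC/Q = 92 - 16Q + Q^2.
dAVC/dQ = -16 + 2Q = 0 gives Q = 8. min AVC = 92 - 16·8 + 8^2 = 28.
So the shutdown price is ¥28.

¥28 per unit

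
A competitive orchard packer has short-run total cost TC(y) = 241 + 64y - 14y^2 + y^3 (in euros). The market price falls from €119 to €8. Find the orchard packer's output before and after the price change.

Output falls from 11 to 0 (the firm shuts down)

MC = 64 - 28y + 3y^2; the shutdown threshold is min AVC = €15 (at y = 7).
With P = €119 above the shutdown price, P = MC gives y = 11.
At P = €8 < min AVC = €15, price no longer covers variable cost at any output, so the firm shuts down: y = 0.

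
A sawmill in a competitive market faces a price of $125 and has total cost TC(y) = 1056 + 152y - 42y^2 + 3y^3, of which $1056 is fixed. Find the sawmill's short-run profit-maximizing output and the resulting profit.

Profit = -$84 at y = 9

AVC = 152 - 42y + 3y^2; min AVC = $5 at y = 7. Since P = $125 ≥ min AVC, the firm produces.
With MC = 152 - 84y + 9y^2, P = MC on the upward-sloping part at y* = 9.
TR = 125·9 = 1125. TC = 1056 + 153 = 1209. Profit = 1125 − 1209 = -$84.
That loss of $84 beats the $1056 the firm would lose by shutting down; producing recovers $972 of fixed cost.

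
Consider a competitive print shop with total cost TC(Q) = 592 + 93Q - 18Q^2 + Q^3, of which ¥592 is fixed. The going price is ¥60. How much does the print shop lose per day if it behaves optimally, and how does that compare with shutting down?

AVC = 93 - 18Q + Q^2 has its minimum ¥12 at Q = 9; price ¥60 clears that bar, so the firm operates.
With MC = 93 - 36Q + 3Q^2, P = MC on the upward-sloping part at Q* = 11.
TR = 60·11 = 660. TC = 592 + 176 = 768. Profit = 660 − 768 = -¥108.
That loss of ¥108 beats the ¥592 the firm would lose by shutting down; producing recovers ¥484 of fixed cost.

Profit = -¥108 at Q = 11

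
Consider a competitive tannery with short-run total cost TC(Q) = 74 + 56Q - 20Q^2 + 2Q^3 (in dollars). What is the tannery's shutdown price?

$6 per unit

The firm shuts down when price falls below the minimum of average variable cost. AVC = VC/Q = 56 - 20Q + 2Q^2.
dAVC/dQ = -20 + 4Q = 0 gives Q = 5. min AVC = 56 - 20·5 + 2·5^2 = 6.
The firm shuts down for any P below $6.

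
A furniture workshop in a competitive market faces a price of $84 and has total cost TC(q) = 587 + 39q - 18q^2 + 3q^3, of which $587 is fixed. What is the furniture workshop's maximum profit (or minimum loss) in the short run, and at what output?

AVC = 39 - 18q + 3q^2 has its minimum $12 at q = 3; price $84 clears that bar, so the firm operates.
MC = 39 - 36q + 9q^2. Setting P = MC and taking the root on the rising branch gives q* = 5.
TR = 84·5 = 420. TC = 587 + 120 = 707. Profit = 420 − 707 = -$287.
That loss of $287 beats the $587 the firm would lose by shutting down; producing recovers $300 of fixed cost.

Profit = -$287 at q = 5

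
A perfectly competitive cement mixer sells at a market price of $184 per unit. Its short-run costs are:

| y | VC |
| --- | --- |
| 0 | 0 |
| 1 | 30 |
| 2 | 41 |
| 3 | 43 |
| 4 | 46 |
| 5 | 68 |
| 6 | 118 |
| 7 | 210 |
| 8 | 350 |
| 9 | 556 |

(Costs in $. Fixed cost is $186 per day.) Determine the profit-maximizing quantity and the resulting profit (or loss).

Compute π = P·y − TC at each output: y=0: -186; y=1: -32; y=2: 141; y=3: 323; y=4: 504; y=5: 666; y=6: 800; y=7: 892; y=8: 936; y=9: 914.
Profit is maximized at y = 8. AVC there is 350/8 = $43.75 ≤ P, so producing beats shutting down (which would give -$186).

y = 8; profit = $936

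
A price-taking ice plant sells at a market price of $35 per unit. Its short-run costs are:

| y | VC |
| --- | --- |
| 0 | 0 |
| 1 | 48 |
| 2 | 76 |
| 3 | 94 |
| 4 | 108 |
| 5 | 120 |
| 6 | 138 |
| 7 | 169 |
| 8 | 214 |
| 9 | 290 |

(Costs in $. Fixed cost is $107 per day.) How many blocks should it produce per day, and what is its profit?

y = 7; profit = -$31

Profit at each row (π = 35y − TC): y=0: -107; y=1: -120; y=2: -113; y=3: -96; y=4: -75; y=5: -52; y=6: -35; y=7: -31; y=8: -41; y=9: -82.
Profit is maximized at y = 7. AVC there is 169/7 = $24.14 ≤ P, so producing beats shutting down (which would give -$107).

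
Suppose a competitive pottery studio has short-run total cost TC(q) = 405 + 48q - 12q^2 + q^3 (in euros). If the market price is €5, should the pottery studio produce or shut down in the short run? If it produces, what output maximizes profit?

Shut down

From TC, MC = TC'(q) = 48 - 24q + 3q^2 and AVC = VC/q = 48 - 12q + q^2.
The AVC parabola has its vertex at q = 12/2 = 6, where AVC = 48 - 12·6 + 6^2 = €12.
Since P = €5 < min AVC = €12, price fails to cover variable cost at any output.
The firm minimizes its loss by shutting down and losing only its fixed cost of €405.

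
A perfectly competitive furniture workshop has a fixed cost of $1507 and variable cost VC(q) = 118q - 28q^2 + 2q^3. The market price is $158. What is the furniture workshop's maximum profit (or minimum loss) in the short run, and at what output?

Profit = -$307 at q = 10

AVC = 118 - 28q + 2q^2 has its minimum $20 at q = 7; price $158 clears that bar, so the firm operates.
MC = 118 - 56q + 6q^2. Setting P = MC and taking the root on the rising branch gives q* = 10.
TR = 158·10 = 1580. TC = 1507 + 380 = 1887. Profit = 1580 − 1887 = -$307.
That loss of $307 beats the $1507 the firm would lose by shutting down; producing recovers $1200 of fixed cost.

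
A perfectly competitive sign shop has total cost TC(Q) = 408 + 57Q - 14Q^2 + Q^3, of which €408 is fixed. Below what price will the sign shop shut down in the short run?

€8 per unit

Short-run supply begins at min AVC. From VC = 57Q - 14Q^2 + Q^3, AVC = 57 - 14Q + Q^2.
dAVC/dQ = -14 + 2Q = 0 gives Q = 7. min AVC = 57 - 14·7 + 7^2 = 8.
For P < €8 the firm produces nothing.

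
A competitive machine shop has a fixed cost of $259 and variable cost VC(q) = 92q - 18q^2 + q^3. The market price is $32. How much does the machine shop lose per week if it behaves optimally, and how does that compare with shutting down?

Profit = -$59 at q = 10

AVC = 92 - 18q + q^2; min AVC = $11 at q = 9. Since P = $32 ≥ min AVC, the firm produces.
MC = 92 - 36q + 3q^2. Setting P = MC and taking the root on the rising branch gives q* = 10.
TR = 32·10 = 320. TC = 259 + 120 = 379. Profit = 320 − 379 = -$59.
That loss of $59 beats the $259 the firm would lose by shutting down; producing recovers $200 of fixed cost.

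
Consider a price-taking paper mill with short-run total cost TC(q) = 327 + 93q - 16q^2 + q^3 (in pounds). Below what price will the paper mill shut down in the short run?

The shutdown price is the minimum of AVC. VC = 93q - 16q^2 + q^3, so AVC = 93 - 16q + q^2.
dAVC/dq = -16 + 2q = 0 gives q = 8. min AVC = 93 - 16·8 + 8^2 = 29.
The firm shuts down for any P below £29.

£29 per unit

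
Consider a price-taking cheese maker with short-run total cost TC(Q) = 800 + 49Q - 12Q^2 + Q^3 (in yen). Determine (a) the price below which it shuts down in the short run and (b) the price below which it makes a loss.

AVC = 49 - 12Q + Q^2; minimized at Q = 6, giving min AVC = ¥13. That is the shutdown price.
ATC = 800/Q + 49 - 12Q + Q^2. Setting dATC/dQ = −800/Q^2 − 12 + 2Q = 0 gives Q = 10 (since 2·10^3 − 12·10^2 = 800).
min ATC = 800/10 + 49 − 12·10 + 10^2 = ¥109. That is the break-even price.
For ¥13 ≤ P < ¥109 the firm produces at a loss; below ¥13 it shuts down.

Shutdown price = ¥13; break-even price = ¥109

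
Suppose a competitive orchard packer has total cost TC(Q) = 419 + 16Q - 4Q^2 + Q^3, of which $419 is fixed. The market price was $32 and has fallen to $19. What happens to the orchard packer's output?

MC = 16 - 8Q + 3Q^2; the shutdown threshold is min AVC = $12 (at Q = 2).
With P = $32 above the shutdown price, P = MC gives Q = 4.
At P = $19 ≥ min AVC, set P = MC: Q = 3. The firm stays open but cuts output.

Output falls from 4 to 3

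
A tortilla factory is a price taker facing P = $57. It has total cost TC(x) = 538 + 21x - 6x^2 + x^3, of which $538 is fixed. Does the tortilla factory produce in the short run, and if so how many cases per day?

Strip out fixed cost: VC = 21x - 6x^2 + x^3. Then AVC = 21 - 6x + x^2 and MC = 21 - 12x + 3x^2.
The AVC parabola has its vertex at x = 6/2 = 3, where AVC = 21 - 6·3 + 3^2 = $12.
Since P = $57 ≥ min AVC = $12, price covers variable cost and the firm should produce.
Solving P = MC: -36 - 12x + 3x^2 = 0 ⇒ x = -2 or 6. On the upward-sloping branch, x* = 6.
Check: AVC at x = 6 is $21 ≤ P, so revenue covers variable cost.
Profit = P·x − TC = 57·6 − 664 = -$322, a loss, but smaller than the $538 fixed cost the firm would lose by shutting down.

Produce at x = 6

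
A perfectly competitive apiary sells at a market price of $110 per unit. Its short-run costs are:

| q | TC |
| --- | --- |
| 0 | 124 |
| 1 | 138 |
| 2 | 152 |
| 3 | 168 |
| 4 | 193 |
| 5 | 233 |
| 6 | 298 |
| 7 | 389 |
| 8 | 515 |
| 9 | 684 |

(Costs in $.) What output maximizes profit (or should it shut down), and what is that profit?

Tabulate TR − TC: q=0: -124; q=1: -28; q=2: 68; q=3: 162; q=4: 247; q=5: 317; q=6: 362; q=7: 381; q=8: 365; q=9: 306.
Profit is maximized at q = 7. AVC there is 265/7 = $37.86 ≤ P, so producing beats shutting down (which would give -$124).

q = 7; profit = $381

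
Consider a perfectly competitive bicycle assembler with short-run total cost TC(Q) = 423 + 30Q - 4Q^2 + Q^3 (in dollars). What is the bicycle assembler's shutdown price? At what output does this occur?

Short-run supply begins at min AVC. From VC = 30Q - 4Q^2 + Q^3, AVC = 30 - 4Q + Q^2.
At the minimum of AVC, MC = AVC. MC = 30 - 8Q + 3Q^2; setting MC = AVC gives 2Q^2 - 4Q = 0, so Q = 2. min AVC = 26.
The firm shuts down for any P below $26.

$26 per unit, at Q = 2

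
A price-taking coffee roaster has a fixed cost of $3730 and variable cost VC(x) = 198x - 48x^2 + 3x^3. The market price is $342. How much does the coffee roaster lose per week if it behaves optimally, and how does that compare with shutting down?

AVC = 198 - 48x + 3x^2; min AVC = $6 at x = 8. Since P = $342 ≥ min AVC, the firm produces.
MC = 198 - 96x + 9x^2. Setting P = MC and taking the root on the rising branch gives x* = 12.
TR = 342·12 = 4104. TC = 3730 + 648 = 4378. Profit = 4104 − 4378 = -$274.
By producing, the firm covers all variable cost plus $3456 of fixed cost; shutting down would lose the full $3730.

Profit = -$274 at x = 12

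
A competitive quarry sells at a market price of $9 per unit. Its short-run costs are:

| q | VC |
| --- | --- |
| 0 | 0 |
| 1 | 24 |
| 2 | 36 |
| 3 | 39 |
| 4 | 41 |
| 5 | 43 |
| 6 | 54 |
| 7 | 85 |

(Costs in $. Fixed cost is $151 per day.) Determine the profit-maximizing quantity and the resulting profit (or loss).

Profit at each row (π = 9q − TC): q=0: -151; q=1: -166; q=2: -169; q=3: -163; q=4: -156; q=5: -149; q=6: -151; q=7: -173.
Profit is maximized at q = 5. AVC there is 43/5 = $8.60 ≤ P, so producing beats shutting down (which would give -$151).

q = 5; profit = -$149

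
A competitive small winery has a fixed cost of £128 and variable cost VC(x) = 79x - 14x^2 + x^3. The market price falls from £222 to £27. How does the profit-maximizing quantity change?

MC = 79 - 28x + 3x^2; the shutdown threshold is min AVC = £30 (at x = 7).
At P = £222 ≥ min AVC, set P = MC on the rising branch: x = 13.
At P = £27 < min AVC = £30, price no longer covers variable cost at any output, so the firm shuts down: x = 0.

Output falls from 13 to 0 (the firm shuts down)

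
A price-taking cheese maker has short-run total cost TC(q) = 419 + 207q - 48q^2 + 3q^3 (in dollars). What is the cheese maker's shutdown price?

$15 per unit

Short-run supply begins at min AVC. From VC = 207q - 48q^2 + 3q^3, AVC = 207 - 48q + 3q^2.
At the minimum of AVC, MC = AVC. MC = 207 - 96q + 9q^2; setting MC = AVC gives 6q^2 - 48q = 0, so q = 8. min AVC = 15.
For P < $15 the firm produces nothing.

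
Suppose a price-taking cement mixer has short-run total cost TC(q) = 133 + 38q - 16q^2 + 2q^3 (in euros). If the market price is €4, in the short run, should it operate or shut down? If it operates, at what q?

From TC, MC = TC'(q) = 38 - 32q + 6q^2 and AVC = VC/q = 38 - 16q + 2q^2.
The AVC parabola has its vertex at q = 16/4 = 4, where AVC = 38 - 16·4 + 2·4^2 = €6.
With P < min AVC (€4 < €6), every unit sold adds to the loss.
Shutting down limits the loss to fixed cost, €133.

Shut down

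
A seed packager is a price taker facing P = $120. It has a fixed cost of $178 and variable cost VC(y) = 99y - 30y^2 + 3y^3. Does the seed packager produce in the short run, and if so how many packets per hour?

Variable cost is VC = 99y - 30y^2 + 3y^3, so AVC = VC/y = 99 - 30y + 3y^2 and MC = dTC/dy = 99 - 60y + 9y^2.
AVC is minimized where dAVC/dy = -30 + 6y = 0, at y = 5; min AVC = 99 - 30·5 + 3·5^2 = $24.
P = $120 exceeds min AVC = $24, so the firm stays open.
Solving P = MC: -21 - 60y + 9y^2 = 0 ⇒ y = -1/3 or 7. On the upward-sloping branch, y* = 7.
Check: AVC at y = 7 is $36 ≤ P, so revenue covers variable cost.
Profit = P·y − TC = 120·7 − 430 = $410.

Produce at y = 7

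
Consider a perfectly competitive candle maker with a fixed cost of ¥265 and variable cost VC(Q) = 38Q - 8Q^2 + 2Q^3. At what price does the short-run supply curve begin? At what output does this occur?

¥30 per unit, at Q = 2

Short-run supply begins at min AVC. From VC = 38Q - 8Q^2 + 2Q^3, AVC = 38 - 8Q + 2Q^2.
dAVC/dQ = -8 + 4Q = 0 gives Q = 2. min AVC = 38 - 8·2 + 2·2^2 = 30.
So the shutdown price is ¥30.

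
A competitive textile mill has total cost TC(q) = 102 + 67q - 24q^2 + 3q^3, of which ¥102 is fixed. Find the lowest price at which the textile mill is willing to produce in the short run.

¥19 per unit

The firm shuts down when price falls below the minimum of average variable cost. AVC = VC/q = 67 - 24q + 3q^2.
At the minimum of AVC, MC = AVC. MC = 67 - 48q + 9q^2; setting MC = AVC gives 6q^2 - 24q = 0, so q = 4. min AVC = 19.
So the shutdown price is ¥19.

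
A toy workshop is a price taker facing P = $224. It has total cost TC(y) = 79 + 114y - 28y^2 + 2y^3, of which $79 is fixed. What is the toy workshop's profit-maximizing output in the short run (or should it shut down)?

From TC, MC = TC'(y) = 114 - 56y + 6y^2 and AVC = VC/y = 114 - 28y + 2y^2.
The AVC parabola has its vertex at y = 28/4 = 7, where AVC = 114 - 28·7 + 2·7^2 = $16.
Because $224 ≥ $16, revenue can cover variable cost; the firm operates.
P = MC gives -110 - 56y + 6y^2 = 0, with roots -5/3 and 11. Take the larger (rising MC): y* = 11.
Check: AVC at y = 11 is $48 ≤ P, so revenue covers variable cost.
Profit = P·y − TC = 224·11 − 607 = $1857.

Produce at y = 11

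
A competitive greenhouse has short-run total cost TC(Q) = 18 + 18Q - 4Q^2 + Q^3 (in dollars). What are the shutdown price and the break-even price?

Shutdown price = $14; break-even price = $21

Shutdown price = min AVC. AVC = 18 - 4Q + Q^2, with vertex at Q = 2 and minimum $14.
ATC = 18/Q + 18 - 4Q + Q^2. Setting dATC/dQ = −18/Q^2 − 4 + 2Q = 0 gives Q = 3 (since 2·3^3 − 4·3^2 = 18).
min ATC = 18/3 + 18 − 4·3 + 3^2 = $21. That is the break-even price.
For $14 ≤ P < $21 the firm produces at a loss; below $14 it shuts down.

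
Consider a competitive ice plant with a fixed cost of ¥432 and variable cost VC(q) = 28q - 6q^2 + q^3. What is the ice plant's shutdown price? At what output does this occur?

¥19 per unit, at q = 3

The shutdown price is the minimum of AVC. VC = 28q - 6q^2 + q^3, so AVC = 28 - 6q + q^2.
At the minimum of AVC, MC = AVC. MC = 28 - 12q + 3q^2; setting MC = AVC gives 2q^2 - 6q = 0, so q = 3. min AVC = 19.
The firm shuts down for any P below ¥19.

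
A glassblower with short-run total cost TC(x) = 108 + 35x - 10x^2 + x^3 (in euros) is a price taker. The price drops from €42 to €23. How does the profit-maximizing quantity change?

Output falls from 7 to 6

AVC = 35 - 10x + x^2, minimized at x = 5 where min AVC = €10. MC = 35 - 20x + 3x^2.
With P = €42 above the shutdown price, P = MC gives x = 7.
At P = €23 ≥ min AVC, set P = MC: x = 6. The firm stays open but cuts output.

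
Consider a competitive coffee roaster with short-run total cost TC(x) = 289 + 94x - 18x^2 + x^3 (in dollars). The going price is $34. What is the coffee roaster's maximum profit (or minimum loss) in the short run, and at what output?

AVC = 94 - 18x + x^2 has its minimum $13 at x = 9; price $34 clears that bar, so the firm operates.
With MC = 94 - 36x + 3x^2, P = MC on the upward-sloping part at x* = 10.
TR = 34·10 = 340. TC = 289 + 140 = 429. Profit = 340 − 429 = -$89.
That loss of $89 beats the $289 the firm would lose by shutting down; producing recovers $200 of fixed cost.

Profit = -$89 at x = 10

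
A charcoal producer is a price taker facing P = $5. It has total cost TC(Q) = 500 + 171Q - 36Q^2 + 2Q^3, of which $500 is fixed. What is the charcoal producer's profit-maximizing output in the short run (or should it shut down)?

Strip out fixed cost: VC = 171Q - 36Q^2 + 2Q^3. Then AVC = 171 - 36Q + 2Q^2 and MC = 171 - 72Q + 6Q^2.
AVC is minimized where dAVC/dQ = -36 + 4Q = 0, at Q = 9; min AVC = 171 - 36·9 + 2·9^2 = $9.
P = $5 lies below min AVC = $9; no output level covers variable cost.
Shutting down limits the loss to fixed cost, $500.

Shut down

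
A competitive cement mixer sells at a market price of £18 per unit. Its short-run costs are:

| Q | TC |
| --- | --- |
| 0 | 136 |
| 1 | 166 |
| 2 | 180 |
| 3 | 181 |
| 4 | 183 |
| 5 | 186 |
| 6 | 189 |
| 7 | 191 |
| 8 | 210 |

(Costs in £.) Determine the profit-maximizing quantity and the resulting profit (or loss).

Q = 7; profit = -£65

Profit at each row (π = 18Q − TC): Q=0: -136; Q=1: -148; Q=2: -144; Q=3: -127; Q=4: -111; Q=5: -96; Q=6: -81; Q=7: -65; Q=8: -66.
Profit is maximized at Q = 7. AVC there is 55/7 = £7.86 ≤ P, so producing beats shutting down (which would give -£136).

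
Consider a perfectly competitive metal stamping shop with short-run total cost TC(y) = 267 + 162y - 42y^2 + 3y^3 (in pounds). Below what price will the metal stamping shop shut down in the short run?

£15 per unit

The shutdown price is the minimum of AVC. VC = 162y - 42y^2 + 3y^3, so AVC = 162 - 42y + 3y^2.
At the minimum of AVC, MC = AVC. MC = 162 - 84y + 9y^2; setting MC = AVC gives 6y^2 - 42y = 0, so y = 7. min AVC = 15.
So the shutdown price is £15.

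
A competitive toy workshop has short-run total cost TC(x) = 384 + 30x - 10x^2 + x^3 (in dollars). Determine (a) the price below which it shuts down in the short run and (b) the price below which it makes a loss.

AVC = 30 - 10x + x^2; minimized at x = 5, giving min AVC = $5. That is the shutdown price.
ATC = 384/x + 30 - 10x + x^2. Setting dATC/dx = −384/x^2 − 10 + 2x = 0 gives x = 8 (since 2·8^3 − 10·8^2 = 384).
min ATC = 384/8 + 30 − 10·8 + 8^2 = $62. That is the break-even price.
For $5 ≤ P < $62 the firm produces at a loss; below $5 it shuts down.

Shutdown price = $5; break-even price = $62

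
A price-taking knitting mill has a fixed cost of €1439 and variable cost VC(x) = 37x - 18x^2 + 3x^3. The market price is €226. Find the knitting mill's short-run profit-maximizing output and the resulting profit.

Profit = -€263 at x = 7

AVC = 37 - 18x + 3x^2 has its minimum €10 at x = 3; price €226 clears that bar, so the firm operates.
MC = 37 - 36x + 9x^2. Setting P = MC and taking the root on the rising branch gives x* = 7.
TR = 226·7 = 1582. TC = 1439 + 406 = 1845. Profit = 1582 − 1845 = -€263.
That loss of €263 beats the €1439 the firm would lose by shutting down; producing recovers €1176 of fixed cost.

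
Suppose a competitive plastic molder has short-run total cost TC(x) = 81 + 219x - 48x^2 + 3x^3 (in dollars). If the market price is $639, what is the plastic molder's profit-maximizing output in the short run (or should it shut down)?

From TC, MC = TC'(x) = 219 - 96x + 9x^2 and AVC = VC/x = 219 - 48x + 3x^2.
AVC hits its minimum where MC = AVC, at x = 8, giving min AVC = 219 - 48·8 + 3·8^2 = $27.
P = $639 exceeds min AVC = $27, so the firm stays open.
P = MC gives -420 - 96x + 9x^2 = 0, with roots -10/3 and 14. Take the larger (rising MC): x* = 14.
Check: AVC at x = 14 is $135 ≤ P, so revenue covers variable cost.
Profit = P·x − TC = 639·14 − 1971 = $6975.

Produce at x = 14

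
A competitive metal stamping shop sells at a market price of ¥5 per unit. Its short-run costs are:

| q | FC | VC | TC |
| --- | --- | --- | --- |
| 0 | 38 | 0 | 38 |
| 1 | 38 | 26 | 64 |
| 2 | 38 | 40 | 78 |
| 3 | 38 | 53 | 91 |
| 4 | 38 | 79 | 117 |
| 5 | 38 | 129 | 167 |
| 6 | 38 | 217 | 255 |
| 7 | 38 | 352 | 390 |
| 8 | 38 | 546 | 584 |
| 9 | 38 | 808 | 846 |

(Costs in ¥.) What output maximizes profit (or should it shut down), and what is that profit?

q = 0 (shut down); profit = -¥38

Profit at each row (π = 5q − TC): q=0: -38; q=1: -59; q=2: -68; q=3: -76; q=4: -97; q=5: -142; q=6: -225; q=7: -355; q=8: -544; q=9: -801.
Profit is highest at q = 0. Equivalently, the lowest AVC in the table is 53/3 ≈ ¥17.67 at q = 3, and P = ¥5 falls below it — price never covers variable cost, so the firm shuts down and loses only its fixed cost.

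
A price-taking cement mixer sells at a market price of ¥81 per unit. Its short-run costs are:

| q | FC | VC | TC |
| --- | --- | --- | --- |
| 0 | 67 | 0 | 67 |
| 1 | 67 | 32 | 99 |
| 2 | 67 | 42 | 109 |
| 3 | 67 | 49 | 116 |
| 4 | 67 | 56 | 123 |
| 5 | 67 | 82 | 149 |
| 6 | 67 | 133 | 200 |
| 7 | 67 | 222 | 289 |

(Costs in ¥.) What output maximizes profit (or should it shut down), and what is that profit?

Tabulate TR − TC: q=0: -67; q=1: -18; q=2: 53; q=3: 127; q=4: 201; q=5: 256; q=6: 286; q=7: 278.
Profit is maximized at q = 6. AVC there is 133/6 = ¥22.17 ≤ P, so producing beats shutting down (which would give -¥67).

q = 6; profit = ¥286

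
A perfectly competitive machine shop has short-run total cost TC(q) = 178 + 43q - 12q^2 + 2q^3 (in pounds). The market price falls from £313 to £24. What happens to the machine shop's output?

Output falls from 9 to 0 (the firm shuts down)

AVC = 43 - 12q + 2q^2, minimized at q = 3 where min AVC = £25. MC = 43 - 24q + 6q^2.
At P = £313 ≥ min AVC, set P = MC on the rising branch: q = 9.
At P = £24 < min AVC = £25, price no longer covers variable cost at any output, so the firm shuts down: q = 0.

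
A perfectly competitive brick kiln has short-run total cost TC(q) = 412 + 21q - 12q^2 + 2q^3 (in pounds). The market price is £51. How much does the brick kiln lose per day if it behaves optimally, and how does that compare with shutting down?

Profit = -£212 at q = 5

AVC = 21 - 12q + 2q^2 has its minimum £3 at q = 3; price £51 clears that bar, so the firm operates.
With MC = 21 - 24q + 6q^2, P = MC on the upward-sloping part at q* = 5.
TR = 51·5 = 255. TC = 412 + 55 = 467. Profit = 255 − 467 = -£212.
By producing, the firm covers all variable cost plus £200 of fixed cost; shutting down would lose the full £412.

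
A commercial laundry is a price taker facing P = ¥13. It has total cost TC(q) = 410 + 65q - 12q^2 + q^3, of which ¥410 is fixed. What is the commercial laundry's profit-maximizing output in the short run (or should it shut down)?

Shut down

Strip out fixed cost: VC = 65q - 12q^2 + q^3. Then AVC = 65 - 12q + q^2 and MC = 65 - 24q + 3q^2.
AVC hits its minimum where MC = AVC, at q = 6, giving min AVC = 65 - 12·6 + 6^2 = ¥29.
With P < min AVC (¥13 < ¥29), every unit sold adds to the loss.
Best response: produce nothing and absorb the ¥410 fixed cost.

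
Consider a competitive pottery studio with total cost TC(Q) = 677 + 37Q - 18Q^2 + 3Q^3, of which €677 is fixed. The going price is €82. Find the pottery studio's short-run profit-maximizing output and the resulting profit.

Profit = -€377 at Q = 5

AVC = 37 - 18Q + 3Q^2; min AVC = €10 at Q = 3. Since P = €82 ≥ min AVC, the firm produces.
With MC = 37 - 36Q + 9Q^2, P = MC on the upward-sloping part at Q* = 5.
TR = 82·5 = 410. TC = 677 + 110 = 787. Profit = 410 − 787 = -€377.
By producing, the firm covers all variable cost plus €300 of fixed cost; shutting down would lose the full €677.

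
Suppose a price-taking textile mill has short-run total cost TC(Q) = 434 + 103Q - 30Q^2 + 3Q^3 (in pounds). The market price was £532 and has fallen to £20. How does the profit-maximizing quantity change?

MC = 103 - 60Q + 9Q^2; the shutdown threshold is min AVC = £28 (at Q = 5).
At P = £532 ≥ min AVC, set P = MC on the rising branch: Q = 11.
At P = £20 < min AVC = £28, price no longer covers variable cost at any output, so the firm shuts down: Q = 0.

Output falls from 11 to 0 (the firm shuts down)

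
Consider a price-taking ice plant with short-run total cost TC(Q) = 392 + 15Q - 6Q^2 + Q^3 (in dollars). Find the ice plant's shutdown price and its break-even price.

AVC = 15 - 6Q + Q^2; minimized at Q = 3, giving min AVC = $6. That is the shutdown price.
ATC = 392/Q + 15 - 6Q + Q^2. Setting dATC/dQ = −392/Q^2 − 6 + 2Q = 0 gives Q = 7 (since 2·7^3 − 6·7^2 = 392).
min ATC = 392/7 + 15 − 6·7 + 7^2 = $78. That is the break-even price.
Between these two prices the firm operates at a loss; above $78 it earns a profit.

Shutdown price = $6; break-even price = $78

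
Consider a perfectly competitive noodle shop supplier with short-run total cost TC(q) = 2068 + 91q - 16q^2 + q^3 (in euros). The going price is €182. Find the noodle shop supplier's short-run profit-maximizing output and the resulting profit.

Profit = -€378 at q = 13

AVC = 91 - 16q + q^2; min AVC = €27 at q = 8. Since P = €182 ≥ min AVC, the firm produces.
With MC = 91 - 32q + 3q^2, P = MC on the upward-sloping part at q* = 13.
TR = 182·13 = 2366. TC = 2068 + 676 = 2744. Profit = 2366 − 2744 = -€378.
That loss of €378 beats the €2068 the firm would lose by shutting down; producing recovers €1690 of fixed cost.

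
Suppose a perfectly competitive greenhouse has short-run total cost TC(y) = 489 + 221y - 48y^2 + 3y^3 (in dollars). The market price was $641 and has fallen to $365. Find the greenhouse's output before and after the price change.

MC = 221 - 96y + 9y^2; the shutdown threshold is min AVC = $29 (at y = 8).
With P = $641 above the shutdown price, P = MC gives y = 14.
At P = $365 ≥ min AVC, set P = MC: y = 12. The firm stays open but cuts output.

Output falls from 14 to 12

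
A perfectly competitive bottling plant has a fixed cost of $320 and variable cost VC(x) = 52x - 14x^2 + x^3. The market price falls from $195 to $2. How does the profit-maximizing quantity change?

AVC = 52 - 14x + x^2, minimized at x = 7 where min AVC = $3. MC = 52 - 28x + 3x^2.
With P = $195 above the shutdown price, P = MC gives x = 13.
At P = $2 < min AVC = $3, price no longer covers variable cost at any output, so the firm shuts down: x = 0.

Output falls from 13 to 0 (the firm shuts down)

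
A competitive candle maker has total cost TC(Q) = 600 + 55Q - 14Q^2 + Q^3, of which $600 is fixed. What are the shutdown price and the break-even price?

AVC = 55 - 14Q + Q^2; minimized at Q = 7, giving min AVC = $6. That is the shutdown price.
ATC = 600/Q + 55 - 14Q + Q^2. Setting dATC/dQ = −600/Q^2 − 14 + 2Q = 0 gives Q = 10 (since 2·10^3 − 14·10^2 = 600).
min ATC = 600/10 + 55 − 14·10 + 10^2 = $75. That is the break-even price.
Between these two prices the firm operates at a loss; above $75 it earns a profit.

Shutdown price = $6; break-even price = $75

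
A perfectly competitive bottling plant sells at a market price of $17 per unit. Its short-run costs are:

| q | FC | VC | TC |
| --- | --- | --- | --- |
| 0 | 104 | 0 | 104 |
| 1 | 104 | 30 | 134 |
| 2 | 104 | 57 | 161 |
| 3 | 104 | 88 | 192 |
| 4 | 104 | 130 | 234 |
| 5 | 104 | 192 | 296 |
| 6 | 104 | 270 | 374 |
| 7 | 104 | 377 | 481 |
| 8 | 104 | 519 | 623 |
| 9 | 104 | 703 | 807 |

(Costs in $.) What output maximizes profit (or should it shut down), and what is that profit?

q = 0 (shut down); profit = -$104

Compute π = P·q − TC at each output: q=0: -104; q=1: -117; q=2: -127; q=3: -141; q=4: -166; q=5: -211; q=6: -272; q=7: -362; q=8: -487; q=9: -654.
Profit is highest at q = 0. Equivalently, the lowest AVC in the table is 57/2 ≈ $28.50 at q = 2, and P = $17 falls below it — price never covers variable cost, so the firm shuts down and loses only its fixed cost.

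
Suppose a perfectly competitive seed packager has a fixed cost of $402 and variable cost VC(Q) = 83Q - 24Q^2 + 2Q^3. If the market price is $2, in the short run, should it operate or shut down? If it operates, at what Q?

Variable cost is VC = 83Q - 24Q^2 + 2Q^3, so AVC = VC/Q = 83 - 24Q + 2Q^2 and MC = dTC/dQ = 83 - 48Q + 6Q^2.
AVC is minimized where dAVC/dQ = -24 + 4Q = 0, at Q = 6; min AVC = 83 - 24·6 + 2·6^2 = $11.
With P < min AVC ($2 < $11), every unit sold adds to the loss.
Best response: produce nothing and absorb the $402 fixed cost.

Shut down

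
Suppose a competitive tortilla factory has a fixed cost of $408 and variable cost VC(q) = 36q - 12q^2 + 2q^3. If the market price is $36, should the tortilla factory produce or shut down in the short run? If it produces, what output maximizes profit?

Variable cost is VC = 36q - 12q^2 + 2q^3, so AVC = VC/q = 36 - 12q + 2q^2 and MC = dTC/dq = 36 - 24q + 6q^2.
AVC is minimized where dAVC/dq = -12 + 4q = 0, at q = 3; min AVC = 36 - 12·3 + 2·3^2 = $18.
P = $36 exceeds min AVC = $18, so the firm stays open.
Solving P = MC: -24q + 6q^2 = 0 ⇒ q = 0 or 4. On the upward-sloping branch, q* = 4.
Check: AVC at q = 4 is $20 ≤ P, so revenue covers variable cost.
Profit = P·q − TC = 36·4 − 488 = -$344, a loss, but smaller than the $408 fixed cost the firm would lose by shutting down.

Produce at q = 4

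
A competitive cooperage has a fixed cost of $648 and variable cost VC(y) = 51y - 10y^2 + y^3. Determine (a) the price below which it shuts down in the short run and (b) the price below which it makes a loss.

Shutdown price = $26; break-even price = $114

Shutdown price = min AVC. AVC = 51 - 10y + y^2, with vertex at y = 5 and minimum $26.
ATC = 648/y + 51 - 10y + y^2. Setting dATC/dy = −648/y^2 − 10 + 2y = 0 gives y = 9 (since 2·9^3 − 10·9^2 = 648).
min ATC = 648/9 + 51 − 10·9 + 9^2 = $114. That is the break-even price.
Between these two prices the firm operates at a loss; above $114 it earns a profit.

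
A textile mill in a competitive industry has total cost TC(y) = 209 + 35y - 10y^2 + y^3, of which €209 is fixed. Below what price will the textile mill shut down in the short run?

€10 per unit

The shutdown price is the minimum of AVC. VC = 35y - 10y^2 + y^3, so AVC = 35 - 10y + y^2.
At the minimum of AVC, MC = AVC. MC = 35 - 20y + 3y^2; setting MC = AVC gives 2y^2 - 10y = 0, so y = 5. min AVC = 10.
The firm shuts down for any P below €10.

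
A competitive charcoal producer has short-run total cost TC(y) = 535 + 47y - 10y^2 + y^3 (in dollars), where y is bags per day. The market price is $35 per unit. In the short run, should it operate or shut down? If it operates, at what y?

Variable cost is VC = 47y - 10y^2 + y^3, so AVC = VC/y = 47 - 10y + y^2 and MC = dTC/dy = 47 - 20y + 3y^2.
AVC hits its minimum where MC = AVC, at y = 5, giving min AVC = 47 - 10·5 + 5^2 = $22.
P = $35 exceeds min AVC = $22, so the firm stays open.
P = MC gives 12 - 20y + 3y^2 = 0, with roots 2/3 and 6. Take the larger (rising MC): y* = 6.
Check: AVC at y = 6 is $23 ≤ P, so revenue covers variable cost.
Profit = P·y − TC = 35·6 − 673 = -$463, a loss, but smaller than the $535 fixed cost the firm would lose by shutting down.

Produce at y = 6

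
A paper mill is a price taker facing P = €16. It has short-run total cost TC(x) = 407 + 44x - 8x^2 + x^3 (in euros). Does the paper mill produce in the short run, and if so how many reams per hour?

Shut down

From TC, MC = TC'(x) = 44 - 16x + 3x^2 and AVC = VC/x = 44 - 8x + x^2.
The AVC parabola has its vertex at x = 8/2 = 4, where AVC = 44 - 8·4 + 4^2 = €28.
Since P = €16 < min AVC = €28, price fails to cover variable cost at any output.
The firm minimizes its loss by shutting down and losing only its fixed cost of €407.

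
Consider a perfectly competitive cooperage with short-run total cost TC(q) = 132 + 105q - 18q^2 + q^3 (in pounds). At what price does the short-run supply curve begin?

£24 per unit

The firm shuts down when price falls below the minimum of average variable cost. AVC = VC/q = 105 - 18q + q^2.
At the minimum of AVC, MC = AVC. MC = 105 - 36q + 3q^2; setting MC = AVC gives 2q^2 - 18q = 0, so q = 9. min AVC = 24.
The firm shuts down for any P below £24.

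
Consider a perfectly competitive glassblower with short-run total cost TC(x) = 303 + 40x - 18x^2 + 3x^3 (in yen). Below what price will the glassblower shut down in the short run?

¥13 per unit

The shutdown price is the minimum of AVC. VC = 40x - 18x^2 + 3x^3, so AVC = 40 - 18x + 3x^2.
dAVC/dx = -18 + 6x = 0 gives x = 3. min AVC = 40 - 18·3 + 3·3^2 = 13.
The firm shuts down for any P below ¥13.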